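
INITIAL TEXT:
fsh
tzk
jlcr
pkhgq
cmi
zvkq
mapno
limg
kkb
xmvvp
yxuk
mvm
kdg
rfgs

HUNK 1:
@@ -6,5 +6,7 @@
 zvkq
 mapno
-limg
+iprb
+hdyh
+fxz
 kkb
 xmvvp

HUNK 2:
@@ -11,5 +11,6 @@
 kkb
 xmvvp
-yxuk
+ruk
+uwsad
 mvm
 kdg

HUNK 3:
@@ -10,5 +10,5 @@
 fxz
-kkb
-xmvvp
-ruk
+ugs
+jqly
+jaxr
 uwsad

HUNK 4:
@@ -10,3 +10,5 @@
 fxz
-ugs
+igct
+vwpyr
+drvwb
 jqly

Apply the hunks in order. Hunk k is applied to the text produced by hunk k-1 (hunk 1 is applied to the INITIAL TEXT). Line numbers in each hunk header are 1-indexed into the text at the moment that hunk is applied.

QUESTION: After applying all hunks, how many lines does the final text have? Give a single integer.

Hunk 1: at line 6 remove [limg] add [iprb,hdyh,fxz] -> 16 lines: fsh tzk jlcr pkhgq cmi zvkq mapno iprb hdyh fxz kkb xmvvp yxuk mvm kdg rfgs
Hunk 2: at line 11 remove [yxuk] add [ruk,uwsad] -> 17 lines: fsh tzk jlcr pkhgq cmi zvkq mapno iprb hdyh fxz kkb xmvvp ruk uwsad mvm kdg rfgs
Hunk 3: at line 10 remove [kkb,xmvvp,ruk] add [ugs,jqly,jaxr] -> 17 lines: fsh tzk jlcr pkhgq cmi zvkq mapno iprb hdyh fxz ugs jqly jaxr uwsad mvm kdg rfgs
Hunk 4: at line 10 remove [ugs] add [igct,vwpyr,drvwb] -> 19 lines: fsh tzk jlcr pkhgq cmi zvkq mapno iprb hdyh fxz igct vwpyr drvwb jqly jaxr uwsad mvm kdg rfgs
Final line count: 19

Answer: 19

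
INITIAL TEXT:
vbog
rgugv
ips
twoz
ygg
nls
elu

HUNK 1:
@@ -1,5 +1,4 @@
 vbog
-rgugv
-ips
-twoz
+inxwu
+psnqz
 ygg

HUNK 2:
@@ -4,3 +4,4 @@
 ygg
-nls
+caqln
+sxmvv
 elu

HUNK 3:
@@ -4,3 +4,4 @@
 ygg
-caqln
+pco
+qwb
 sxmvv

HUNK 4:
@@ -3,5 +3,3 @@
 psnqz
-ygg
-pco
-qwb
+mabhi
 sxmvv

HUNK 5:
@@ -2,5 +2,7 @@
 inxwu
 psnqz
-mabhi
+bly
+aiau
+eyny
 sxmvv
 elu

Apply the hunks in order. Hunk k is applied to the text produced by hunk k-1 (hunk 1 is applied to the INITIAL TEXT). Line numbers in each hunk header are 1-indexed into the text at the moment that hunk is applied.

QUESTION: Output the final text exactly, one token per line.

Hunk 1: at line 1 remove [rgugv,ips,twoz] add [inxwu,psnqz] -> 6 lines: vbog inxwu psnqz ygg nls elu
Hunk 2: at line 4 remove [nls] add [caqln,sxmvv] -> 7 lines: vbog inxwu psnqz ygg caqln sxmvv elu
Hunk 3: at line 4 remove [caqln] add [pco,qwb] -> 8 lines: vbog inxwu psnqz ygg pco qwb sxmvv elu
Hunk 4: at line 3 remove [ygg,pco,qwb] add [mabhi] -> 6 lines: vbog inxwu psnqz mabhi sxmvv elu
Hunk 5: at line 2 remove [mabhi] add [bly,aiau,eyny] -> 8 lines: vbog inxwu psnqz bly aiau eyny sxmvv elu

Answer: vbog
inxwu
psnqz
bly
aiau
eyny
sxmvv
elu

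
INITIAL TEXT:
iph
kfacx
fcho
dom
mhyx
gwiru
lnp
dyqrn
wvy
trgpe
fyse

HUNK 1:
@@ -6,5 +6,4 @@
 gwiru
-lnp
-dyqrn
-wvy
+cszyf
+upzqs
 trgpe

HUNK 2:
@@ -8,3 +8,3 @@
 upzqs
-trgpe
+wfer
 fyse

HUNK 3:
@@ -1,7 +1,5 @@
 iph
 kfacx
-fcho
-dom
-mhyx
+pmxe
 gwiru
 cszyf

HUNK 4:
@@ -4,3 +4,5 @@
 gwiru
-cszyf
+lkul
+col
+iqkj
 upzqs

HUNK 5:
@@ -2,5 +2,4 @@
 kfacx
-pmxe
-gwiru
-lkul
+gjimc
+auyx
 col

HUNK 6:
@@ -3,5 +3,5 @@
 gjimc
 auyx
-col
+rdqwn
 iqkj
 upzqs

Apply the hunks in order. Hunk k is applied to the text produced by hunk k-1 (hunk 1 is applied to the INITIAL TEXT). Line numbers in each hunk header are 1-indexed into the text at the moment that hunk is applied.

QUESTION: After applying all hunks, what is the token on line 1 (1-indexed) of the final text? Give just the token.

Answer: iph

Derivation:
Hunk 1: at line 6 remove [lnp,dyqrn,wvy] add [cszyf,upzqs] -> 10 lines: iph kfacx fcho dom mhyx gwiru cszyf upzqs trgpe fyse
Hunk 2: at line 8 remove [trgpe] add [wfer] -> 10 lines: iph kfacx fcho dom mhyx gwiru cszyf upzqs wfer fyse
Hunk 3: at line 1 remove [fcho,dom,mhyx] add [pmxe] -> 8 lines: iph kfacx pmxe gwiru cszyf upzqs wfer fyse
Hunk 4: at line 4 remove [cszyf] add [lkul,col,iqkj] -> 10 lines: iph kfacx pmxe gwiru lkul col iqkj upzqs wfer fyse
Hunk 5: at line 2 remove [pmxe,gwiru,lkul] add [gjimc,auyx] -> 9 lines: iph kfacx gjimc auyx col iqkj upzqs wfer fyse
Hunk 6: at line 3 remove [col] add [rdqwn] -> 9 lines: iph kfacx gjimc auyx rdqwn iqkj upzqs wfer fyse
Final line 1: iph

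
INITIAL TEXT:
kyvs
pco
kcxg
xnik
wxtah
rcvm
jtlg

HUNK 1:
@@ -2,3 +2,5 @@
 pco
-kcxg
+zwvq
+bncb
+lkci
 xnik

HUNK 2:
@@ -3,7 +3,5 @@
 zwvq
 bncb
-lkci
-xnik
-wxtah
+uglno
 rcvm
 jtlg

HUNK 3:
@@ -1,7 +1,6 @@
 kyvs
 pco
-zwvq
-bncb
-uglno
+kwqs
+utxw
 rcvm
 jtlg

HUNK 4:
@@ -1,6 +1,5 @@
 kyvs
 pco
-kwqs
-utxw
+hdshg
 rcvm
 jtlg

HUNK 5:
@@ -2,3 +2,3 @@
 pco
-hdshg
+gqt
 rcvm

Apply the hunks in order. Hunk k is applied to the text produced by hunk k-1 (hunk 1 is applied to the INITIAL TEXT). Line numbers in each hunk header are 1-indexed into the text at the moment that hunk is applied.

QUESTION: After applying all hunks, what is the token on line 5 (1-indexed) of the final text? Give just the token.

Answer: jtlg

Derivation:
Hunk 1: at line 2 remove [kcxg] add [zwvq,bncb,lkci] -> 9 lines: kyvs pco zwvq bncb lkci xnik wxtah rcvm jtlg
Hunk 2: at line 3 remove [lkci,xnik,wxtah] add [uglno] -> 7 lines: kyvs pco zwvq bncb uglno rcvm jtlg
Hunk 3: at line 1 remove [zwvq,bncb,uglno] add [kwqs,utxw] -> 6 lines: kyvs pco kwqs utxw rcvm jtlg
Hunk 4: at line 1 remove [kwqs,utxw] add [hdshg] -> 5 lines: kyvs pco hdshg rcvm jtlg
Hunk 5: at line 2 remove [hdshg] add [gqt] -> 5 lines: kyvs pco gqt rcvm jtlg
Final line 5: jtlg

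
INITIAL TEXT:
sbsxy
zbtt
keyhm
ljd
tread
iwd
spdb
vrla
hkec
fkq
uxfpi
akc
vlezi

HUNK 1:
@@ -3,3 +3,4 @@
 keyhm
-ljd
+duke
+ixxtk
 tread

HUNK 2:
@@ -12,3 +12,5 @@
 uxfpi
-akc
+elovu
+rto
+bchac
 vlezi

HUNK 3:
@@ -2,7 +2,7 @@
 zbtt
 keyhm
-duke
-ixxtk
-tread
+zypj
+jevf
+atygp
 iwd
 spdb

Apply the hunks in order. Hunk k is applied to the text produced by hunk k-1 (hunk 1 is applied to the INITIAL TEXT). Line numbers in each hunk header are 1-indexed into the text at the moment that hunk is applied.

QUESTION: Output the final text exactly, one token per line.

Answer: sbsxy
zbtt
keyhm
zypj
jevf
atygp
iwd
spdb
vrla
hkec
fkq
uxfpi
elovu
rto
bchac
vlezi

Derivation:
Hunk 1: at line 3 remove [ljd] add [duke,ixxtk] -> 14 lines: sbsxy zbtt keyhm duke ixxtk tread iwd spdb vrla hkec fkq uxfpi akc vlezi
Hunk 2: at line 12 remove [akc] add [elovu,rto,bchac] -> 16 lines: sbsxy zbtt keyhm duke ixxtk tread iwd spdb vrla hkec fkq uxfpi elovu rto bchac vlezi
Hunk 3: at line 2 remove [duke,ixxtk,tread] add [zypj,jevf,atygp] -> 16 lines: sbsxy zbtt keyhm zypj jevf atygp iwd spdb vrla hkec fkq uxfpi elovu rto bchac vlezi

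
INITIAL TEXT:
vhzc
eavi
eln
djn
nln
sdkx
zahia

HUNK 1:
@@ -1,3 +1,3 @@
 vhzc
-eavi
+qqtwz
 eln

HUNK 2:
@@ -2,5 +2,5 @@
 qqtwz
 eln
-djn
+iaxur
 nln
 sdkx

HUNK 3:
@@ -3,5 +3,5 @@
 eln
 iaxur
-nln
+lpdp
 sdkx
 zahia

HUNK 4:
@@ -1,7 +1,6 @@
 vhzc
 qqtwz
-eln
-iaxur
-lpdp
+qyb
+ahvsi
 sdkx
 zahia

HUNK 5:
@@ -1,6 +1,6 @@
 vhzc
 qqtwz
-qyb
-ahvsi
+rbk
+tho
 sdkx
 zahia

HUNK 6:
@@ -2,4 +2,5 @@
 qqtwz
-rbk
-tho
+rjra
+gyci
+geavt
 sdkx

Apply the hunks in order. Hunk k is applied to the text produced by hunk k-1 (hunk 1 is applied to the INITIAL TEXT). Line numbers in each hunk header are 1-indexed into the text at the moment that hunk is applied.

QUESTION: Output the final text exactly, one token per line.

Answer: vhzc
qqtwz
rjra
gyci
geavt
sdkx
zahia

Derivation:
Hunk 1: at line 1 remove [eavi] add [qqtwz] -> 7 lines: vhzc qqtwz eln djn nln sdkx zahia
Hunk 2: at line 2 remove [djn] add [iaxur] -> 7 lines: vhzc qqtwz eln iaxur nln sdkx zahia
Hunk 3: at line 3 remove [nln] add [lpdp] -> 7 lines: vhzc qqtwz eln iaxur lpdp sdkx zahia
Hunk 4: at line 1 remove [eln,iaxur,lpdp] add [qyb,ahvsi] -> 6 lines: vhzc qqtwz qyb ahvsi sdkx zahia
Hunk 5: at line 1 remove [qyb,ahvsi] add [rbk,tho] -> 6 lines: vhzc qqtwz rbk tho sdkx zahia
Hunk 6: at line 2 remove [rbk,tho] add [rjra,gyci,geavt] -> 7 lines: vhzc qqtwz rjra gyci geavt sdkx zahia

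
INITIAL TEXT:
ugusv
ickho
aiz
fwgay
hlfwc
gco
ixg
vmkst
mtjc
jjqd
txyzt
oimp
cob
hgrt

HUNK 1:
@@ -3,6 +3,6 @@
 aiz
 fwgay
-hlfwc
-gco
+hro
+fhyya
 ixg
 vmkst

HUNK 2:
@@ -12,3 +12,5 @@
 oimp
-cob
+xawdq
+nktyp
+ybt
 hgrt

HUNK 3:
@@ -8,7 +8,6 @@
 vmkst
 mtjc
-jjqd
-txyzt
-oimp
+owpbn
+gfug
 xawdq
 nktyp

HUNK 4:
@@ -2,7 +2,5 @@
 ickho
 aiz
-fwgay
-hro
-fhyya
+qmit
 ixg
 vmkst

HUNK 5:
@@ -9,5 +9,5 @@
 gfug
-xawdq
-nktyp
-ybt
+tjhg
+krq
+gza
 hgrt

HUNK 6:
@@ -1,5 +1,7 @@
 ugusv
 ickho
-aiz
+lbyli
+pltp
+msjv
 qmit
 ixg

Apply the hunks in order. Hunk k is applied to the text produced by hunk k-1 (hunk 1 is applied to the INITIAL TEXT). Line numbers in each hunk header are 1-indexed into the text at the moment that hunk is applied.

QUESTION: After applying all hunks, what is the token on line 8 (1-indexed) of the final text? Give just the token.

Hunk 1: at line 3 remove [hlfwc,gco] add [hro,fhyya] -> 14 lines: ugusv ickho aiz fwgay hro fhyya ixg vmkst mtjc jjqd txyzt oimp cob hgrt
Hunk 2: at line 12 remove [cob] add [xawdq,nktyp,ybt] -> 16 lines: ugusv ickho aiz fwgay hro fhyya ixg vmkst mtjc jjqd txyzt oimp xawdq nktyp ybt hgrt
Hunk 3: at line 8 remove [jjqd,txyzt,oimp] add [owpbn,gfug] -> 15 lines: ugusv ickho aiz fwgay hro fhyya ixg vmkst mtjc owpbn gfug xawdq nktyp ybt hgrt
Hunk 4: at line 2 remove [fwgay,hro,fhyya] add [qmit] -> 13 lines: ugusv ickho aiz qmit ixg vmkst mtjc owpbn gfug xawdq nktyp ybt hgrt
Hunk 5: at line 9 remove [xawdq,nktyp,ybt] add [tjhg,krq,gza] -> 13 lines: ugusv ickho aiz qmit ixg vmkst mtjc owpbn gfug tjhg krq gza hgrt
Hunk 6: at line 1 remove [aiz] add [lbyli,pltp,msjv] -> 15 lines: ugusv ickho lbyli pltp msjv qmit ixg vmkst mtjc owpbn gfug tjhg krq gza hgrt
Final line 8: vmkst

Answer: vmkst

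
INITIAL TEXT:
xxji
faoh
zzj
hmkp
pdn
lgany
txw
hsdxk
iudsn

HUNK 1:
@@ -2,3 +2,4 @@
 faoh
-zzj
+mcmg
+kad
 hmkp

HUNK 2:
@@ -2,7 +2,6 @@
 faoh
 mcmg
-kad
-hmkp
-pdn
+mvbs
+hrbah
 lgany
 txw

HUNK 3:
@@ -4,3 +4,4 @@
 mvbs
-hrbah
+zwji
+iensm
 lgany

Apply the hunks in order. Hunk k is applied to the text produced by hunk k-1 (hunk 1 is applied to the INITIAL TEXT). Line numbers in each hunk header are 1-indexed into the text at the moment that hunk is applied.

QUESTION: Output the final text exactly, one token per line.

Hunk 1: at line 2 remove [zzj] add [mcmg,kad] -> 10 lines: xxji faoh mcmg kad hmkp pdn lgany txw hsdxk iudsn
Hunk 2: at line 2 remove [kad,hmkp,pdn] add [mvbs,hrbah] -> 9 lines: xxji faoh mcmg mvbs hrbah lgany txw hsdxk iudsn
Hunk 3: at line 4 remove [hrbah] add [zwji,iensm] -> 10 lines: xxji faoh mcmg mvbs zwji iensm lgany txw hsdxk iudsn

Answer: xxji
faoh
mcmg
mvbs
zwji
iensm
lgany
txw
hsdxk
iudsn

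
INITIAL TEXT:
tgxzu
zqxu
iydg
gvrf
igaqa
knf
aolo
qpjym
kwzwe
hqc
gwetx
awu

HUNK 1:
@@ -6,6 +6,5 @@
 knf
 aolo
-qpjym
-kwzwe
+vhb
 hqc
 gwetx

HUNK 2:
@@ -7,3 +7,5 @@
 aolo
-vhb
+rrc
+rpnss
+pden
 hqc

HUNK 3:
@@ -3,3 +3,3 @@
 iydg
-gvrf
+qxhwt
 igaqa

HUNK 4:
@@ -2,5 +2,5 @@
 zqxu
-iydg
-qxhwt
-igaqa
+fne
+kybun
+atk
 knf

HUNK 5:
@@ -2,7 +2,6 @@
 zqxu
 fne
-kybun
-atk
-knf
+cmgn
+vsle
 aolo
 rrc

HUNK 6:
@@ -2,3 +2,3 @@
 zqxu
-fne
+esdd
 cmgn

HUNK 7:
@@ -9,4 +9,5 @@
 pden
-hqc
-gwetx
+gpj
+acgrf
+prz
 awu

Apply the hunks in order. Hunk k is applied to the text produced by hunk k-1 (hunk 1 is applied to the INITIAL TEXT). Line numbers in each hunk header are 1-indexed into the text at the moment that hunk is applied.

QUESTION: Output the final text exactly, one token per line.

Answer: tgxzu
zqxu
esdd
cmgn
vsle
aolo
rrc
rpnss
pden
gpj
acgrf
prz
awu

Derivation:
Hunk 1: at line 6 remove [qpjym,kwzwe] add [vhb] -> 11 lines: tgxzu zqxu iydg gvrf igaqa knf aolo vhb hqc gwetx awu
Hunk 2: at line 7 remove [vhb] add [rrc,rpnss,pden] -> 13 lines: tgxzu zqxu iydg gvrf igaqa knf aolo rrc rpnss pden hqc gwetx awu
Hunk 3: at line 3 remove [gvrf] add [qxhwt] -> 13 lines: tgxzu zqxu iydg qxhwt igaqa knf aolo rrc rpnss pden hqc gwetx awu
Hunk 4: at line 2 remove [iydg,qxhwt,igaqa] add [fne,kybun,atk] -> 13 lines: tgxzu zqxu fne kybun atk knf aolo rrc rpnss pden hqc gwetx awu
Hunk 5: at line 2 remove [kybun,atk,knf] add [cmgn,vsle] -> 12 lines: tgxzu zqxu fne cmgn vsle aolo rrc rpnss pden hqc gwetx awu
Hunk 6: at line 2 remove [fne] add [esdd] -> 12 lines: tgxzu zqxu esdd cmgn vsle aolo rrc rpnss pden hqc gwetx awu
Hunk 7: at line 9 remove [hqc,gwetx] add [gpj,acgrf,prz] -> 13 lines: tgxzu zqxu esdd cmgn vsle aolo rrc rpnss pden gpj acgrf prz awu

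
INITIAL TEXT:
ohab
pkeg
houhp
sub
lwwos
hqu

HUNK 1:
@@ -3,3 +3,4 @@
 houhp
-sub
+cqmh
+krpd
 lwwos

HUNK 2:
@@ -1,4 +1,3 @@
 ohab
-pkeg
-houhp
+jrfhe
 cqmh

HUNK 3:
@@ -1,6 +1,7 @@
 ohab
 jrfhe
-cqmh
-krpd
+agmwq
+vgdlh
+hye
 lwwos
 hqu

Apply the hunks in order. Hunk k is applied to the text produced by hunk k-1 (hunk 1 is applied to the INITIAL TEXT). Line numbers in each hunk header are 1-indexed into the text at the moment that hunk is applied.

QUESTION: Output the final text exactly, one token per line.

Answer: ohab
jrfhe
agmwq
vgdlh
hye
lwwos
hqu

Derivation:
Hunk 1: at line 3 remove [sub] add [cqmh,krpd] -> 7 lines: ohab pkeg houhp cqmh krpd lwwos hqu
Hunk 2: at line 1 remove [pkeg,houhp] add [jrfhe] -> 6 lines: ohab jrfhe cqmh krpd lwwos hqu
Hunk 3: at line 1 remove [cqmh,krpd] add [agmwq,vgdlh,hye] -> 7 lines: ohab jrfhe agmwq vgdlh hye lwwos hqu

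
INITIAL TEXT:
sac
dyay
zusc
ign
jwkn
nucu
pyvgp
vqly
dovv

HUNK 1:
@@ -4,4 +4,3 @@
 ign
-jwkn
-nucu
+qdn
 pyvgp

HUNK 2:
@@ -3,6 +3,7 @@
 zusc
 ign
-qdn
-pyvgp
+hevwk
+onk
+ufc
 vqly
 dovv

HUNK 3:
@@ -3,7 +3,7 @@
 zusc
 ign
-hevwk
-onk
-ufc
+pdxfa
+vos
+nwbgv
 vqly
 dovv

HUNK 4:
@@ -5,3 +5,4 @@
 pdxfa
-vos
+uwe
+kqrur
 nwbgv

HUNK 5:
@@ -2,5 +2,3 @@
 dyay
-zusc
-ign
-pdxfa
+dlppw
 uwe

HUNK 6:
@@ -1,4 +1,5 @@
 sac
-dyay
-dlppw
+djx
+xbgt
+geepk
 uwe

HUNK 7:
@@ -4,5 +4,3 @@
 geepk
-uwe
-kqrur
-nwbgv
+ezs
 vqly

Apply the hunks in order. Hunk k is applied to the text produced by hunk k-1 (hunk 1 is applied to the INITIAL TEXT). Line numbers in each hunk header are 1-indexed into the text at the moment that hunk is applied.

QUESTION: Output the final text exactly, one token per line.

Answer: sac
djx
xbgt
geepk
ezs
vqly
dovv

Derivation:
Hunk 1: at line 4 remove [jwkn,nucu] add [qdn] -> 8 lines: sac dyay zusc ign qdn pyvgp vqly dovv
Hunk 2: at line 3 remove [qdn,pyvgp] add [hevwk,onk,ufc] -> 9 lines: sac dyay zusc ign hevwk onk ufc vqly dovv
Hunk 3: at line 3 remove [hevwk,onk,ufc] add [pdxfa,vos,nwbgv] -> 9 lines: sac dyay zusc ign pdxfa vos nwbgv vqly dovv
Hunk 4: at line 5 remove [vos] add [uwe,kqrur] -> 10 lines: sac dyay zusc ign pdxfa uwe kqrur nwbgv vqly dovv
Hunk 5: at line 2 remove [zusc,ign,pdxfa] add [dlppw] -> 8 lines: sac dyay dlppw uwe kqrur nwbgv vqly dovv
Hunk 6: at line 1 remove [dyay,dlppw] add [djx,xbgt,geepk] -> 9 lines: sac djx xbgt geepk uwe kqrur nwbgv vqly dovv
Hunk 7: at line 4 remove [uwe,kqrur,nwbgv] add [ezs] -> 7 lines: sac djx xbgt geepk ezs vqly dovv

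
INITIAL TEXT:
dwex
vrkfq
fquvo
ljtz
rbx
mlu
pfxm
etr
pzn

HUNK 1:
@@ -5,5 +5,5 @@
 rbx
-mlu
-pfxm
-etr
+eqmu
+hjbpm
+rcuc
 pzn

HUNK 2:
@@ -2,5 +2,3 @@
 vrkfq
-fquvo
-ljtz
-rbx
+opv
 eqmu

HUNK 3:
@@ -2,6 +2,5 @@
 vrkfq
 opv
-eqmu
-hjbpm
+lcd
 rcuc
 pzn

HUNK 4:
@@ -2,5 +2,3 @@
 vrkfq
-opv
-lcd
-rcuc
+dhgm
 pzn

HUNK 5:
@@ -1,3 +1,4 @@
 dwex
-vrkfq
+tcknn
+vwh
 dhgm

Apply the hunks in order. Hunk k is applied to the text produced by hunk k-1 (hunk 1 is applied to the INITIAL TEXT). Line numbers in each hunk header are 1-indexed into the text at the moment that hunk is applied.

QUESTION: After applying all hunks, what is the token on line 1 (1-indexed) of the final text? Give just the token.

Answer: dwex

Derivation:
Hunk 1: at line 5 remove [mlu,pfxm,etr] add [eqmu,hjbpm,rcuc] -> 9 lines: dwex vrkfq fquvo ljtz rbx eqmu hjbpm rcuc pzn
Hunk 2: at line 2 remove [fquvo,ljtz,rbx] add [opv] -> 7 lines: dwex vrkfq opv eqmu hjbpm rcuc pzn
Hunk 3: at line 2 remove [eqmu,hjbpm] add [lcd] -> 6 lines: dwex vrkfq opv lcd rcuc pzn
Hunk 4: at line 2 remove [opv,lcd,rcuc] add [dhgm] -> 4 lines: dwex vrkfq dhgm pzn
Hunk 5: at line 1 remove [vrkfq] add [tcknn,vwh] -> 5 lines: dwex tcknn vwh dhgm pzn
Final line 1: dwex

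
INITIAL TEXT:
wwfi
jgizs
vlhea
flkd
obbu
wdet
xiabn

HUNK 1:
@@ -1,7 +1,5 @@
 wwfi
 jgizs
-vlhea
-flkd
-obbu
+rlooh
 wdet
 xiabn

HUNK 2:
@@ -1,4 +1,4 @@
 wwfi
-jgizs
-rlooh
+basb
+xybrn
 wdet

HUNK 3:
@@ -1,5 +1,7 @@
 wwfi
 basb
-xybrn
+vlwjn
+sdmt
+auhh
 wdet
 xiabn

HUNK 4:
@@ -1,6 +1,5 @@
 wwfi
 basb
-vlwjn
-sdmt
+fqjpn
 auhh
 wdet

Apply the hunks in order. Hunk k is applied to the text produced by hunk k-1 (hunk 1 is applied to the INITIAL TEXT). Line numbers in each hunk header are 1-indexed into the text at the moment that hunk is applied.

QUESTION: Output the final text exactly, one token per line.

Answer: wwfi
basb
fqjpn
auhh
wdet
xiabn

Derivation:
Hunk 1: at line 1 remove [vlhea,flkd,obbu] add [rlooh] -> 5 lines: wwfi jgizs rlooh wdet xiabn
Hunk 2: at line 1 remove [jgizs,rlooh] add [basb,xybrn] -> 5 lines: wwfi basb xybrn wdet xiabn
Hunk 3: at line 1 remove [xybrn] add [vlwjn,sdmt,auhh] -> 7 lines: wwfi basb vlwjn sdmt auhh wdet xiabn
Hunk 4: at line 1 remove [vlwjn,sdmt] add [fqjpn] -> 6 lines: wwfi basb fqjpn auhh wdet xiabn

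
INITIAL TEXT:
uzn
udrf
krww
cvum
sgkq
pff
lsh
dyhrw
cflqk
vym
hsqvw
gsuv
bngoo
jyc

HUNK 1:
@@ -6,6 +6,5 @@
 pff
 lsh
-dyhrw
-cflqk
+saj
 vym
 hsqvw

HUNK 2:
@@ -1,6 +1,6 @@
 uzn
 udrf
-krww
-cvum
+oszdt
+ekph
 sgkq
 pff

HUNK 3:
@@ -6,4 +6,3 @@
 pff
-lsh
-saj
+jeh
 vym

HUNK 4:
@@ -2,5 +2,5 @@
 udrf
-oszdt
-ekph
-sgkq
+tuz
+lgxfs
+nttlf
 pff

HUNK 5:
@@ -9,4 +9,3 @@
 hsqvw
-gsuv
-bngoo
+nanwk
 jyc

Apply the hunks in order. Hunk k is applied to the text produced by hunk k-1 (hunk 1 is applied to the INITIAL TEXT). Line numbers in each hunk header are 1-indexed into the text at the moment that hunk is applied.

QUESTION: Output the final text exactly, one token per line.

Hunk 1: at line 6 remove [dyhrw,cflqk] add [saj] -> 13 lines: uzn udrf krww cvum sgkq pff lsh saj vym hsqvw gsuv bngoo jyc
Hunk 2: at line 1 remove [krww,cvum] add [oszdt,ekph] -> 13 lines: uzn udrf oszdt ekph sgkq pff lsh saj vym hsqvw gsuv bngoo jyc
Hunk 3: at line 6 remove [lsh,saj] add [jeh] -> 12 lines: uzn udrf oszdt ekph sgkq pff jeh vym hsqvw gsuv bngoo jyc
Hunk 4: at line 2 remove [oszdt,ekph,sgkq] add [tuz,lgxfs,nttlf] -> 12 lines: uzn udrf tuz lgxfs nttlf pff jeh vym hsqvw gsuv bngoo jyc
Hunk 5: at line 9 remove [gsuv,bngoo] add [nanwk] -> 11 lines: uzn udrf tuz lgxfs nttlf pff jeh vym hsqvw nanwk jyc

Answer: uzn
udrf
tuz
lgxfs
nttlf
pff
jeh
vym
hsqvw
nanwk
jyc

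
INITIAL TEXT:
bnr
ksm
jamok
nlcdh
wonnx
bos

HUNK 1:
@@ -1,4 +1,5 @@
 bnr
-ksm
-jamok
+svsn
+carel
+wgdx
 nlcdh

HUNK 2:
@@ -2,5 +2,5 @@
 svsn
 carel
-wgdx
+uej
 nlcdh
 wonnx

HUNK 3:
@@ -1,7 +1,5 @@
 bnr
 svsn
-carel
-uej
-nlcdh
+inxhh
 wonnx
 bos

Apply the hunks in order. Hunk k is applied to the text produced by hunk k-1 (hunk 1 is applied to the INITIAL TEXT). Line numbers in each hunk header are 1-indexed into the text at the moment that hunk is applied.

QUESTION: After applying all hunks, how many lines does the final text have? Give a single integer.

Hunk 1: at line 1 remove [ksm,jamok] add [svsn,carel,wgdx] -> 7 lines: bnr svsn carel wgdx nlcdh wonnx bos
Hunk 2: at line 2 remove [wgdx] add [uej] -> 7 lines: bnr svsn carel uej nlcdh wonnx bos
Hunk 3: at line 1 remove [carel,uej,nlcdh] add [inxhh] -> 5 lines: bnr svsn inxhh wonnx bos
Final line count: 5

Answer: 5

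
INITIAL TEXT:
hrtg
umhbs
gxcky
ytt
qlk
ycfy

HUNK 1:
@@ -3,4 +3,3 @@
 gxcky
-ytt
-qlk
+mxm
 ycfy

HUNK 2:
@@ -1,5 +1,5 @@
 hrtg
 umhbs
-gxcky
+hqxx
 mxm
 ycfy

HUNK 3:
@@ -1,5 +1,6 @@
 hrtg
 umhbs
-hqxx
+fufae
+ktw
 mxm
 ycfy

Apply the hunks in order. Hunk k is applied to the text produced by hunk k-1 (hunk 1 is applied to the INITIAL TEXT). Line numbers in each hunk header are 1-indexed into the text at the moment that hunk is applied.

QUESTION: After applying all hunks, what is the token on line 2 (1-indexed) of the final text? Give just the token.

Answer: umhbs

Derivation:
Hunk 1: at line 3 remove [ytt,qlk] add [mxm] -> 5 lines: hrtg umhbs gxcky mxm ycfy
Hunk 2: at line 1 remove [gxcky] add [hqxx] -> 5 lines: hrtg umhbs hqxx mxm ycfy
Hunk 3: at line 1 remove [hqxx] add [fufae,ktw] -> 6 lines: hrtg umhbs fufae ktw mxm ycfy
Final line 2: umhbs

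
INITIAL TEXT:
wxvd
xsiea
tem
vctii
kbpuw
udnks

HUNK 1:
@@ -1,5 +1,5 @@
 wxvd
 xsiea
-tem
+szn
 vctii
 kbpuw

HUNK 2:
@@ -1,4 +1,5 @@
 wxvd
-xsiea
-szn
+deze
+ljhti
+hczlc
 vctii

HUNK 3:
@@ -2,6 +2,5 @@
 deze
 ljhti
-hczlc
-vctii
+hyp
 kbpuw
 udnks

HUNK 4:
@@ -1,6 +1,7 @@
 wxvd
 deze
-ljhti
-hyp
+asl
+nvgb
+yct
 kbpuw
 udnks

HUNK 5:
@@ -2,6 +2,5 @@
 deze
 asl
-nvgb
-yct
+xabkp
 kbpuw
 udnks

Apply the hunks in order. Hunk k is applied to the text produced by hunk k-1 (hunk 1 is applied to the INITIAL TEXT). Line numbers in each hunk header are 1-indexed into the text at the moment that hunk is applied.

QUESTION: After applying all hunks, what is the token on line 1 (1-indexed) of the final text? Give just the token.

Answer: wxvd

Derivation:
Hunk 1: at line 1 remove [tem] add [szn] -> 6 lines: wxvd xsiea szn vctii kbpuw udnks
Hunk 2: at line 1 remove [xsiea,szn] add [deze,ljhti,hczlc] -> 7 lines: wxvd deze ljhti hczlc vctii kbpuw udnks
Hunk 3: at line 2 remove [hczlc,vctii] add [hyp] -> 6 lines: wxvd deze ljhti hyp kbpuw udnks
Hunk 4: at line 1 remove [ljhti,hyp] add [asl,nvgb,yct] -> 7 lines: wxvd deze asl nvgb yct kbpuw udnks
Hunk 5: at line 2 remove [nvgb,yct] add [xabkp] -> 6 lines: wxvd deze asl xabkp kbpuw udnks
Final line 1: wxvd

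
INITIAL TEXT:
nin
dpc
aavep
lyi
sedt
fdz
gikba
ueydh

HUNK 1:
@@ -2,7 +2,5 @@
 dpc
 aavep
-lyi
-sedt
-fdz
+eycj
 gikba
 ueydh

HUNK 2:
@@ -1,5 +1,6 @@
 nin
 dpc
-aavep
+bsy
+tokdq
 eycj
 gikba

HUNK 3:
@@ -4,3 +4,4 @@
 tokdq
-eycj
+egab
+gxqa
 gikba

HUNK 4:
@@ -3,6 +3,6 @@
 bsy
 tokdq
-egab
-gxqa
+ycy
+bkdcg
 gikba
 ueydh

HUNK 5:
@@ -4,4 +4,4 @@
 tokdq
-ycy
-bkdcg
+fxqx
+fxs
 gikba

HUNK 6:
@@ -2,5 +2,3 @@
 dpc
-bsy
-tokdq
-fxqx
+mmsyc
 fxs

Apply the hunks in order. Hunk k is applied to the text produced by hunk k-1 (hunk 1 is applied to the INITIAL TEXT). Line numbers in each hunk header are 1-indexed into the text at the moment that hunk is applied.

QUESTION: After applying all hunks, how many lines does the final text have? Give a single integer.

Hunk 1: at line 2 remove [lyi,sedt,fdz] add [eycj] -> 6 lines: nin dpc aavep eycj gikba ueydh
Hunk 2: at line 1 remove [aavep] add [bsy,tokdq] -> 7 lines: nin dpc bsy tokdq eycj gikba ueydh
Hunk 3: at line 4 remove [eycj] add [egab,gxqa] -> 8 lines: nin dpc bsy tokdq egab gxqa gikba ueydh
Hunk 4: at line 3 remove [egab,gxqa] add [ycy,bkdcg] -> 8 lines: nin dpc bsy tokdq ycy bkdcg gikba ueydh
Hunk 5: at line 4 remove [ycy,bkdcg] add [fxqx,fxs] -> 8 lines: nin dpc bsy tokdq fxqx fxs gikba ueydh
Hunk 6: at line 2 remove [bsy,tokdq,fxqx] add [mmsyc] -> 6 lines: nin dpc mmsyc fxs gikba ueydh
Final line count: 6

Answer: 6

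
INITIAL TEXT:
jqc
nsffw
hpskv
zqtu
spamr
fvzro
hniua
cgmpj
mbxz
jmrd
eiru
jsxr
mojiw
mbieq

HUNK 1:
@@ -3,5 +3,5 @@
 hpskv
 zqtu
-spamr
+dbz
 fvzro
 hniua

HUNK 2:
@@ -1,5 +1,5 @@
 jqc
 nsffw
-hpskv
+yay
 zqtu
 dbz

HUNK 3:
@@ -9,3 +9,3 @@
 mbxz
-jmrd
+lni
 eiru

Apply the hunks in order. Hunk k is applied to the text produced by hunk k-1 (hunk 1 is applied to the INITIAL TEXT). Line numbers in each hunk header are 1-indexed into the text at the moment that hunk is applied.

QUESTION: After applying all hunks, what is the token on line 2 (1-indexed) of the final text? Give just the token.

Answer: nsffw

Derivation:
Hunk 1: at line 3 remove [spamr] add [dbz] -> 14 lines: jqc nsffw hpskv zqtu dbz fvzro hniua cgmpj mbxz jmrd eiru jsxr mojiw mbieq
Hunk 2: at line 1 remove [hpskv] add [yay] -> 14 lines: jqc nsffw yay zqtu dbz fvzro hniua cgmpj mbxz jmrd eiru jsxr mojiw mbieq
Hunk 3: at line 9 remove [jmrd] add [lni] -> 14 lines: jqc nsffw yay zqtu dbz fvzro hniua cgmpj mbxz lni eiru jsxr mojiw mbieq
Final line 2: nsffw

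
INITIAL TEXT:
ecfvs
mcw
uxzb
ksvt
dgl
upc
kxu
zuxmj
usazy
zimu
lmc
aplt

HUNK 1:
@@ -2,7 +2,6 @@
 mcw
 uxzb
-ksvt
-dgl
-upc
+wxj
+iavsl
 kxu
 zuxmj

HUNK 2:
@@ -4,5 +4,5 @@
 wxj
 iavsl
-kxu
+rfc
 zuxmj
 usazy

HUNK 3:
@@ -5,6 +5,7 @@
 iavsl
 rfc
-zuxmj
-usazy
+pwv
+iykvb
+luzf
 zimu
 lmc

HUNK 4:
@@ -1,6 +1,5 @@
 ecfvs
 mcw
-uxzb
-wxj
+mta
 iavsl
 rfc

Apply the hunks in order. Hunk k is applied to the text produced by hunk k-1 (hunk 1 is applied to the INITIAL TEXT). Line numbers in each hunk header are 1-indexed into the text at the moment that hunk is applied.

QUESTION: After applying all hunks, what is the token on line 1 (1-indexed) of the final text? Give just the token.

Answer: ecfvs

Derivation:
Hunk 1: at line 2 remove [ksvt,dgl,upc] add [wxj,iavsl] -> 11 lines: ecfvs mcw uxzb wxj iavsl kxu zuxmj usazy zimu lmc aplt
Hunk 2: at line 4 remove [kxu] add [rfc] -> 11 lines: ecfvs mcw uxzb wxj iavsl rfc zuxmj usazy zimu lmc aplt
Hunk 3: at line 5 remove [zuxmj,usazy] add [pwv,iykvb,luzf] -> 12 lines: ecfvs mcw uxzb wxj iavsl rfc pwv iykvb luzf zimu lmc aplt
Hunk 4: at line 1 remove [uxzb,wxj] add [mta] -> 11 lines: ecfvs mcw mta iavsl rfc pwv iykvb luzf zimu lmc aplt
Final line 1: ecfvs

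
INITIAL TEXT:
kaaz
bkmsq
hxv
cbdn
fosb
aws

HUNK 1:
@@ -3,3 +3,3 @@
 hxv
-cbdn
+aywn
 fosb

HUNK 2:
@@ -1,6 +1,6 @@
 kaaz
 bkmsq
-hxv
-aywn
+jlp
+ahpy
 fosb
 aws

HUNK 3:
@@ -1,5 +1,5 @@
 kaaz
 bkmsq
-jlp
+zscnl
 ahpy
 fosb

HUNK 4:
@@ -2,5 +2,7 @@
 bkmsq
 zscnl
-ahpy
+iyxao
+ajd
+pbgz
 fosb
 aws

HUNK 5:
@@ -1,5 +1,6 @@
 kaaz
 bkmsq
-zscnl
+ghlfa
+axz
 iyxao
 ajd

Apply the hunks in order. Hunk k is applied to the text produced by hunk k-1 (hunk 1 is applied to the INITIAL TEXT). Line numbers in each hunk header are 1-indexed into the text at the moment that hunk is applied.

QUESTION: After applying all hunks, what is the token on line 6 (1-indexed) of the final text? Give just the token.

Hunk 1: at line 3 remove [cbdn] add [aywn] -> 6 lines: kaaz bkmsq hxv aywn fosb aws
Hunk 2: at line 1 remove [hxv,aywn] add [jlp,ahpy] -> 6 lines: kaaz bkmsq jlp ahpy fosb aws
Hunk 3: at line 1 remove [jlp] add [zscnl] -> 6 lines: kaaz bkmsq zscnl ahpy fosb aws
Hunk 4: at line 2 remove [ahpy] add [iyxao,ajd,pbgz] -> 8 lines: kaaz bkmsq zscnl iyxao ajd pbgz fosb aws
Hunk 5: at line 1 remove [zscnl] add [ghlfa,axz] -> 9 lines: kaaz bkmsq ghlfa axz iyxao ajd pbgz fosb aws
Final line 6: ajd

Answer: ajd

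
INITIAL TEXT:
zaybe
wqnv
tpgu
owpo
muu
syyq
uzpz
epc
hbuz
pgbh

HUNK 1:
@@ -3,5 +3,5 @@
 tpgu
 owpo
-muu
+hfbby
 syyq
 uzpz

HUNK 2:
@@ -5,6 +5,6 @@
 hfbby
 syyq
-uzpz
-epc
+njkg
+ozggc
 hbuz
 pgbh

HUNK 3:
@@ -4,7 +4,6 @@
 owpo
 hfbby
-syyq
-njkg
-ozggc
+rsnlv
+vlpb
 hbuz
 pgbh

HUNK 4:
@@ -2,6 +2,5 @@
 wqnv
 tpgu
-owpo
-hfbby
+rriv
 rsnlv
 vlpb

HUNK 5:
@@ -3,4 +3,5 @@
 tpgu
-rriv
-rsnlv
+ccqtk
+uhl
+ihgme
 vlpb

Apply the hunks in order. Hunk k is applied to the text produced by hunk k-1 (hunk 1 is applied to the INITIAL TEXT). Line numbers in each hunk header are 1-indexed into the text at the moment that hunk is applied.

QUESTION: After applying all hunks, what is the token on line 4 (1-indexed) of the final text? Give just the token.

Answer: ccqtk

Derivation:
Hunk 1: at line 3 remove [muu] add [hfbby] -> 10 lines: zaybe wqnv tpgu owpo hfbby syyq uzpz epc hbuz pgbh
Hunk 2: at line 5 remove [uzpz,epc] add [njkg,ozggc] -> 10 lines: zaybe wqnv tpgu owpo hfbby syyq njkg ozggc hbuz pgbh
Hunk 3: at line 4 remove [syyq,njkg,ozggc] add [rsnlv,vlpb] -> 9 lines: zaybe wqnv tpgu owpo hfbby rsnlv vlpb hbuz pgbh
Hunk 4: at line 2 remove [owpo,hfbby] add [rriv] -> 8 lines: zaybe wqnv tpgu rriv rsnlv vlpb hbuz pgbh
Hunk 5: at line 3 remove [rriv,rsnlv] add [ccqtk,uhl,ihgme] -> 9 lines: zaybe wqnv tpgu ccqtk uhl ihgme vlpb hbuz pgbh
Final line 4: ccqtk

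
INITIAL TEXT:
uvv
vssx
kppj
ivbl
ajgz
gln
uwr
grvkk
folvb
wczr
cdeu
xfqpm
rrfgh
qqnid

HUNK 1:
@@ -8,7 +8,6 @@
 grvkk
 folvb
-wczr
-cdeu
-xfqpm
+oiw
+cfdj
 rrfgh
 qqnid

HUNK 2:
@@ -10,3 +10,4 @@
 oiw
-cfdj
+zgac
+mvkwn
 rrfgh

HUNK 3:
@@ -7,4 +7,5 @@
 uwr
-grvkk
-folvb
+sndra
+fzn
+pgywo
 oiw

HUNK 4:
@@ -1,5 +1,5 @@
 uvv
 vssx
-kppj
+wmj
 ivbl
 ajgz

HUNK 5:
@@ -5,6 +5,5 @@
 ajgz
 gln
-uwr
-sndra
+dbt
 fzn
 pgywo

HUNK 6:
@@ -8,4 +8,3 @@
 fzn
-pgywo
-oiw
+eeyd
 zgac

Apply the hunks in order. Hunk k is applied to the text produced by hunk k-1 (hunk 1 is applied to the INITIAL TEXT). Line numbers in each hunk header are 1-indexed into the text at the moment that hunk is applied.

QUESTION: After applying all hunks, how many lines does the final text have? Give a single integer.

Answer: 13

Derivation:
Hunk 1: at line 8 remove [wczr,cdeu,xfqpm] add [oiw,cfdj] -> 13 lines: uvv vssx kppj ivbl ajgz gln uwr grvkk folvb oiw cfdj rrfgh qqnid
Hunk 2: at line 10 remove [cfdj] add [zgac,mvkwn] -> 14 lines: uvv vssx kppj ivbl ajgz gln uwr grvkk folvb oiw zgac mvkwn rrfgh qqnid
Hunk 3: at line 7 remove [grvkk,folvb] add [sndra,fzn,pgywo] -> 15 lines: uvv vssx kppj ivbl ajgz gln uwr sndra fzn pgywo oiw zgac mvkwn rrfgh qqnid
Hunk 4: at line 1 remove [kppj] add [wmj] -> 15 lines: uvv vssx wmj ivbl ajgz gln uwr sndra fzn pgywo oiw zgac mvkwn rrfgh qqnid
Hunk 5: at line 5 remove [uwr,sndra] add [dbt] -> 14 lines: uvv vssx wmj ivbl ajgz gln dbt fzn pgywo oiw zgac mvkwn rrfgh qqnid
Hunk 6: at line 8 remove [pgywo,oiw] add [eeyd] -> 13 lines: uvv vssx wmj ivbl ajgz gln dbt fzn eeyd zgac mvkwn rrfgh qqnid
Final line count: 13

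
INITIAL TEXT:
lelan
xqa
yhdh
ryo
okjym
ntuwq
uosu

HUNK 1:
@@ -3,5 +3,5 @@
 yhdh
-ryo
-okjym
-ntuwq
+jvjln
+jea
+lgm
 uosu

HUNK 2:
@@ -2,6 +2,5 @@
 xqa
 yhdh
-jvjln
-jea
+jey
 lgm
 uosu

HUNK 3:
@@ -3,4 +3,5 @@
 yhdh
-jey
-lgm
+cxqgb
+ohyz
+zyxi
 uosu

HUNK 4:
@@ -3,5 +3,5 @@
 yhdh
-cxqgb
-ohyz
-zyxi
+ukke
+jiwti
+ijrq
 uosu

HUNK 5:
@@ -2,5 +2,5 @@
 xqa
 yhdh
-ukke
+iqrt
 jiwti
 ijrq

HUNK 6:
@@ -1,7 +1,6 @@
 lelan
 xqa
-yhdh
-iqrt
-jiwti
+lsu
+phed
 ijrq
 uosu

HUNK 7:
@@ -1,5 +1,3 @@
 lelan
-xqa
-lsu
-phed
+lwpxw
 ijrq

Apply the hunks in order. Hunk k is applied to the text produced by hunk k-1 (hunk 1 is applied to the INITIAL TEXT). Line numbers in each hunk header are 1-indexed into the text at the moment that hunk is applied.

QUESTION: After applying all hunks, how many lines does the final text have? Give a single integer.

Hunk 1: at line 3 remove [ryo,okjym,ntuwq] add [jvjln,jea,lgm] -> 7 lines: lelan xqa yhdh jvjln jea lgm uosu
Hunk 2: at line 2 remove [jvjln,jea] add [jey] -> 6 lines: lelan xqa yhdh jey lgm uosu
Hunk 3: at line 3 remove [jey,lgm] add [cxqgb,ohyz,zyxi] -> 7 lines: lelan xqa yhdh cxqgb ohyz zyxi uosu
Hunk 4: at line 3 remove [cxqgb,ohyz,zyxi] add [ukke,jiwti,ijrq] -> 7 lines: lelan xqa yhdh ukke jiwti ijrq uosu
Hunk 5: at line 2 remove [ukke] add [iqrt] -> 7 lines: lelan xqa yhdh iqrt jiwti ijrq uosu
Hunk 6: at line 1 remove [yhdh,iqrt,jiwti] add [lsu,phed] -> 6 lines: lelan xqa lsu phed ijrq uosu
Hunk 7: at line 1 remove [xqa,lsu,phed] add [lwpxw] -> 4 lines: lelan lwpxw ijrq uosu
Final line count: 4

Answer: 4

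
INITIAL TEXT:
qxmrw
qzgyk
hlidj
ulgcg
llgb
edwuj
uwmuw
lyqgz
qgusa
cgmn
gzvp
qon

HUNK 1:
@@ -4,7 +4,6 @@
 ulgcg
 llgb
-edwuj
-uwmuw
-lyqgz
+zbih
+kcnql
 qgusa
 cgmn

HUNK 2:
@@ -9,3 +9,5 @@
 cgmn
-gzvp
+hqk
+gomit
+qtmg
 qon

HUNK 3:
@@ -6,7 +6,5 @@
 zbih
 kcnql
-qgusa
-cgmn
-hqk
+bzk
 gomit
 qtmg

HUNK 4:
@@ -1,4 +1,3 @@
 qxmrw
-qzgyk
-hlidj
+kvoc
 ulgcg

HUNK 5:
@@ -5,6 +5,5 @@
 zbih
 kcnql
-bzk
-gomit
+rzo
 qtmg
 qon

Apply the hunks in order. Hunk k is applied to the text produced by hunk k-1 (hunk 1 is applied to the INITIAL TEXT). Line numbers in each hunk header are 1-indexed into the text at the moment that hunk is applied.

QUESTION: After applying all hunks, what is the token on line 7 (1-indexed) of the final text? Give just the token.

Answer: rzo

Derivation:
Hunk 1: at line 4 remove [edwuj,uwmuw,lyqgz] add [zbih,kcnql] -> 11 lines: qxmrw qzgyk hlidj ulgcg llgb zbih kcnql qgusa cgmn gzvp qon
Hunk 2: at line 9 remove [gzvp] add [hqk,gomit,qtmg] -> 13 lines: qxmrw qzgyk hlidj ulgcg llgb zbih kcnql qgusa cgmn hqk gomit qtmg qon
Hunk 3: at line 6 remove [qgusa,cgmn,hqk] add [bzk] -> 11 lines: qxmrw qzgyk hlidj ulgcg llgb zbih kcnql bzk gomit qtmg qon
Hunk 4: at line 1 remove [qzgyk,hlidj] add [kvoc] -> 10 lines: qxmrw kvoc ulgcg llgb zbih kcnql bzk gomit qtmg qon
Hunk 5: at line 5 remove [bzk,gomit] add [rzo] -> 9 lines: qxmrw kvoc ulgcg llgb zbih kcnql rzo qtmg qon
Final line 7: rzo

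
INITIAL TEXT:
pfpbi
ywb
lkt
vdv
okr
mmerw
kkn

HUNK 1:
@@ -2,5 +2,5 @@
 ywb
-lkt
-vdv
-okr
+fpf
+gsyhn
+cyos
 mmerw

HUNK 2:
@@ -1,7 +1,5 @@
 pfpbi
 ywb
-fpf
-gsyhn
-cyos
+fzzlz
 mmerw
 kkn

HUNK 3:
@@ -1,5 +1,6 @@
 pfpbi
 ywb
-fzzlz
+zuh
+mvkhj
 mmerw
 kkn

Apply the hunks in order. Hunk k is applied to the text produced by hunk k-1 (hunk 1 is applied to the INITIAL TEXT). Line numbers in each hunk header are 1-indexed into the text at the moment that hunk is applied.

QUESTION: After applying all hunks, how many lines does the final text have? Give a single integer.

Answer: 6

Derivation:
Hunk 1: at line 2 remove [lkt,vdv,okr] add [fpf,gsyhn,cyos] -> 7 lines: pfpbi ywb fpf gsyhn cyos mmerw kkn
Hunk 2: at line 1 remove [fpf,gsyhn,cyos] add [fzzlz] -> 5 lines: pfpbi ywb fzzlz mmerw kkn
Hunk 3: at line 1 remove [fzzlz] add [zuh,mvkhj] -> 6 lines: pfpbi ywb zuh mvkhj mmerw kkn
Final line count: 6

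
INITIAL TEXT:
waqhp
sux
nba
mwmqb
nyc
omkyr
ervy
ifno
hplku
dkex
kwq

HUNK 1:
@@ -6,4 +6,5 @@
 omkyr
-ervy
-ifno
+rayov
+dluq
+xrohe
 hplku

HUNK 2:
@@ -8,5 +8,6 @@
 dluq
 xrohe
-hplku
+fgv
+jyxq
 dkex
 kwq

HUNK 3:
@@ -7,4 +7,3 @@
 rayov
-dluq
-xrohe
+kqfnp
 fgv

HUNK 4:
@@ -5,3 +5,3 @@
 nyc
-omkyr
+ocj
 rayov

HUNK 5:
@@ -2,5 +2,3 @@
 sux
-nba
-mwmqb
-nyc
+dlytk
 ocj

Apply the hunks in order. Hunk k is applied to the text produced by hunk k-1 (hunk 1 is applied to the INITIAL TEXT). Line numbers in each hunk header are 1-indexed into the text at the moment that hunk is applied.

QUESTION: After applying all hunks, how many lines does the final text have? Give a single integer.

Hunk 1: at line 6 remove [ervy,ifno] add [rayov,dluq,xrohe] -> 12 lines: waqhp sux nba mwmqb nyc omkyr rayov dluq xrohe hplku dkex kwq
Hunk 2: at line 8 remove [hplku] add [fgv,jyxq] -> 13 lines: waqhp sux nba mwmqb nyc omkyr rayov dluq xrohe fgv jyxq dkex kwq
Hunk 3: at line 7 remove [dluq,xrohe] add [kqfnp] -> 12 lines: waqhp sux nba mwmqb nyc omkyr rayov kqfnp fgv jyxq dkex kwq
Hunk 4: at line 5 remove [omkyr] add [ocj] -> 12 lines: waqhp sux nba mwmqb nyc ocj rayov kqfnp fgv jyxq dkex kwq
Hunk 5: at line 2 remove [nba,mwmqb,nyc] add [dlytk] -> 10 lines: waqhp sux dlytk ocj rayov kqfnp fgv jyxq dkex kwq
Final line count: 10

Answer: 10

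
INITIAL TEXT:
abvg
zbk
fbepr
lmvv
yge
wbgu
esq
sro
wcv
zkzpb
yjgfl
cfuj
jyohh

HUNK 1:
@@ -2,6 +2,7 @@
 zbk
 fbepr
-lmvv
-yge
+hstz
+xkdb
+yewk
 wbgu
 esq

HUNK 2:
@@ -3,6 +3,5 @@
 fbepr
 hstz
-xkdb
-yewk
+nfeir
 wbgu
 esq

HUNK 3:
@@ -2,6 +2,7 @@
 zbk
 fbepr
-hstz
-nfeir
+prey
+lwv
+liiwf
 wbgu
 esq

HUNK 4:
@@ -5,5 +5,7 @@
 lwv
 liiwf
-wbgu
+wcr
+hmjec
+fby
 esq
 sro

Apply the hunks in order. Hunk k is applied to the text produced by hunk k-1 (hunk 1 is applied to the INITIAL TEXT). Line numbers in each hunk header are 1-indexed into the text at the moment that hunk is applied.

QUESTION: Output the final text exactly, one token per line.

Hunk 1: at line 2 remove [lmvv,yge] add [hstz,xkdb,yewk] -> 14 lines: abvg zbk fbepr hstz xkdb yewk wbgu esq sro wcv zkzpb yjgfl cfuj jyohh
Hunk 2: at line 3 remove [xkdb,yewk] add [nfeir] -> 13 lines: abvg zbk fbepr hstz nfeir wbgu esq sro wcv zkzpb yjgfl cfuj jyohh
Hunk 3: at line 2 remove [hstz,nfeir] add [prey,lwv,liiwf] -> 14 lines: abvg zbk fbepr prey lwv liiwf wbgu esq sro wcv zkzpb yjgfl cfuj jyohh
Hunk 4: at line 5 remove [wbgu] add [wcr,hmjec,fby] -> 16 lines: abvg zbk fbepr prey lwv liiwf wcr hmjec fby esq sro wcv zkzpb yjgfl cfuj jyohh

Answer: abvg
zbk
fbepr
prey
lwv
liiwf
wcr
hmjec
fby
esq
sro
wcv
zkzpb
yjgfl
cfuj
jyohh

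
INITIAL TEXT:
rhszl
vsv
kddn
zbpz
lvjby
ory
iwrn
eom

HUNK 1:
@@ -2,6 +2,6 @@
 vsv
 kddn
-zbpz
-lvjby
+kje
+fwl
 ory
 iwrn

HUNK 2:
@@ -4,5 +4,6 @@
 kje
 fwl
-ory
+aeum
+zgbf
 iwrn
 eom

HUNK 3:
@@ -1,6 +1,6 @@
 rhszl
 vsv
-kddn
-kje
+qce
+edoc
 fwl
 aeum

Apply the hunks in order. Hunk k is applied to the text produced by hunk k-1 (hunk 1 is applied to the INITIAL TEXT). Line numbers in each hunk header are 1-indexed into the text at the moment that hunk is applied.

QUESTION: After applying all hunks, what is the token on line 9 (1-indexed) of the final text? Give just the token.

Answer: eom

Derivation:
Hunk 1: at line 2 remove [zbpz,lvjby] add [kje,fwl] -> 8 lines: rhszl vsv kddn kje fwl ory iwrn eom
Hunk 2: at line 4 remove [ory] add [aeum,zgbf] -> 9 lines: rhszl vsv kddn kje fwl aeum zgbf iwrn eom
Hunk 3: at line 1 remove [kddn,kje] add [qce,edoc] -> 9 lines: rhszl vsv qce edoc fwl aeum zgbf iwrn eom
Final line 9: eom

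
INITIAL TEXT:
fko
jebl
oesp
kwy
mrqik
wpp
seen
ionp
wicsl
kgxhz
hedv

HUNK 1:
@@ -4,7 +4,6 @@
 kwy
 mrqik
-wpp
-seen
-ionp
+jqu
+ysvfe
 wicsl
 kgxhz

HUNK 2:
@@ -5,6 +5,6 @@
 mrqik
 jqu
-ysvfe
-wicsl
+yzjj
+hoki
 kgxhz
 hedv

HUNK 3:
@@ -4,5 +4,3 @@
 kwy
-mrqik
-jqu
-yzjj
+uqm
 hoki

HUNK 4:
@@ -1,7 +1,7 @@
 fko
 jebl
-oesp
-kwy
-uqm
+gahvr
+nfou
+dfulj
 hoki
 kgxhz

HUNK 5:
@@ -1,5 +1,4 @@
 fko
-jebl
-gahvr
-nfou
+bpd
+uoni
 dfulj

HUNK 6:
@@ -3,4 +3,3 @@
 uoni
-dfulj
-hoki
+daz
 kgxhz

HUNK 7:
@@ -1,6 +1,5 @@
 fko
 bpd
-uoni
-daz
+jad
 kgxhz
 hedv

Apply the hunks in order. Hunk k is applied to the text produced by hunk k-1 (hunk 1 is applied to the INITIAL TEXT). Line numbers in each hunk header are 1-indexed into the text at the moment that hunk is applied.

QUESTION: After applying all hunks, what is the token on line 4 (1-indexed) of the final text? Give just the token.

Hunk 1: at line 4 remove [wpp,seen,ionp] add [jqu,ysvfe] -> 10 lines: fko jebl oesp kwy mrqik jqu ysvfe wicsl kgxhz hedv
Hunk 2: at line 5 remove [ysvfe,wicsl] add [yzjj,hoki] -> 10 lines: fko jebl oesp kwy mrqik jqu yzjj hoki kgxhz hedv
Hunk 3: at line 4 remove [mrqik,jqu,yzjj] add [uqm] -> 8 lines: fko jebl oesp kwy uqm hoki kgxhz hedv
Hunk 4: at line 1 remove [oesp,kwy,uqm] add [gahvr,nfou,dfulj] -> 8 lines: fko jebl gahvr nfou dfulj hoki kgxhz hedv
Hunk 5: at line 1 remove [jebl,gahvr,nfou] add [bpd,uoni] -> 7 lines: fko bpd uoni dfulj hoki kgxhz hedv
Hunk 6: at line 3 remove [dfulj,hoki] add [daz] -> 6 lines: fko bpd uoni daz kgxhz hedv
Hunk 7: at line 1 remove [uoni,daz] add [jad] -> 5 lines: fko bpd jad kgxhz hedv
Final line 4: kgxhz

Answer: kgxhz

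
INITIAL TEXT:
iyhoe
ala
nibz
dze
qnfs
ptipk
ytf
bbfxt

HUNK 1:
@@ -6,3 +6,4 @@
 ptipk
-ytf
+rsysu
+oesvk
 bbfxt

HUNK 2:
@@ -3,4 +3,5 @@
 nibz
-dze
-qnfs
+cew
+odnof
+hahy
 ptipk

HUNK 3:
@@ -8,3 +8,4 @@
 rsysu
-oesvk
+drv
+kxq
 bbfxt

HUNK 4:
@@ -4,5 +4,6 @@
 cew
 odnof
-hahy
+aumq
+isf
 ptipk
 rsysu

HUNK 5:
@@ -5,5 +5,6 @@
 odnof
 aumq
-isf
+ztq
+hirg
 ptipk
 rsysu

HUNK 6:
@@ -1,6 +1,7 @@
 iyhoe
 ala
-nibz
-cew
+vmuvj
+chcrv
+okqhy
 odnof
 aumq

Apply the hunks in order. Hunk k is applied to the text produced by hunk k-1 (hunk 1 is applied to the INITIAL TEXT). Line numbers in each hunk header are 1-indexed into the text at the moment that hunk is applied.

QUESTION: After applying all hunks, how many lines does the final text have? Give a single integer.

Hunk 1: at line 6 remove [ytf] add [rsysu,oesvk] -> 9 lines: iyhoe ala nibz dze qnfs ptipk rsysu oesvk bbfxt
Hunk 2: at line 3 remove [dze,qnfs] add [cew,odnof,hahy] -> 10 lines: iyhoe ala nibz cew odnof hahy ptipk rsysu oesvk bbfxt
Hunk 3: at line 8 remove [oesvk] add [drv,kxq] -> 11 lines: iyhoe ala nibz cew odnof hahy ptipk rsysu drv kxq bbfxt
Hunk 4: at line 4 remove [hahy] add [aumq,isf] -> 12 lines: iyhoe ala nibz cew odnof aumq isf ptipk rsysu drv kxq bbfxt
Hunk 5: at line 5 remove [isf] add [ztq,hirg] -> 13 lines: iyhoe ala nibz cew odnof aumq ztq hirg ptipk rsysu drv kxq bbfxt
Hunk 6: at line 1 remove [nibz,cew] add [vmuvj,chcrv,okqhy] -> 14 lines: iyhoe ala vmuvj chcrv okqhy odnof aumq ztq hirg ptipk rsysu drv kxq bbfxt
Final line count: 14

Answer: 14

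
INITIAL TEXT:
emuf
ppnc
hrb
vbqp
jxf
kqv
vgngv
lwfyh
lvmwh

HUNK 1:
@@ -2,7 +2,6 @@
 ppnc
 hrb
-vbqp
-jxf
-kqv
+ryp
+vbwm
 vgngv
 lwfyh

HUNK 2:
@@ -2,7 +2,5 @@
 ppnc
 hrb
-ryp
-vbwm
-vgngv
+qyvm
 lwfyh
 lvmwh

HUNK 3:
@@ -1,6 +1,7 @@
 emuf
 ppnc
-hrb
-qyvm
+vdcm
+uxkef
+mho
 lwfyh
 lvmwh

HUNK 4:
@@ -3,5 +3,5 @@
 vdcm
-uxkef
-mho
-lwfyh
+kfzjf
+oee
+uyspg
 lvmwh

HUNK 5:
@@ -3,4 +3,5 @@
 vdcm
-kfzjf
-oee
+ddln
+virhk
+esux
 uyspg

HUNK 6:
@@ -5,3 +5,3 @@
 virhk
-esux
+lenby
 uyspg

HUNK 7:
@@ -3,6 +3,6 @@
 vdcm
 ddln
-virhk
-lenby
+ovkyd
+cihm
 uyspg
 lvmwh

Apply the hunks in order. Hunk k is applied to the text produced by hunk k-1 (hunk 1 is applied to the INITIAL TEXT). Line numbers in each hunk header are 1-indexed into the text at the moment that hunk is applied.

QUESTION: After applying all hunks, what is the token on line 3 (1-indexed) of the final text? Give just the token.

Answer: vdcm

Derivation:
Hunk 1: at line 2 remove [vbqp,jxf,kqv] add [ryp,vbwm] -> 8 lines: emuf ppnc hrb ryp vbwm vgngv lwfyh lvmwh
Hunk 2: at line 2 remove [ryp,vbwm,vgngv] add [qyvm] -> 6 lines: emuf ppnc hrb qyvm lwfyh lvmwh
Hunk 3: at line 1 remove [hrb,qyvm] add [vdcm,uxkef,mho] -> 7 lines: emuf ppnc vdcm uxkef mho lwfyh lvmwh
Hunk 4: at line 3 remove [uxkef,mho,lwfyh] add [kfzjf,oee,uyspg] -> 7 lines: emuf ppnc vdcm kfzjf oee uyspg lvmwh
Hunk 5: at line 3 remove [kfzjf,oee] add [ddln,virhk,esux] -> 8 lines: emuf ppnc vdcm ddln virhk esux uyspg lvmwh
Hunk 6: at line 5 remove [esux] add [lenby] -> 8 lines: emuf ppnc vdcm ddln virhk lenby uyspg lvmwh
Hunk 7: at line 3 remove [virhk,lenby] add [ovkyd,cihm] -> 8 lines: emuf ppnc vdcm ddln ovkyd cihm uyspg lvmwh
Final line 3: vdcm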